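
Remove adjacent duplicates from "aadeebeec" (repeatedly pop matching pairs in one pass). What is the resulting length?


Input: aadeebeec
Stack-based adjacent duplicate removal:
  Read 'a': push. Stack: a
  Read 'a': matches stack top 'a' => pop. Stack: (empty)
  Read 'd': push. Stack: d
  Read 'e': push. Stack: de
  Read 'e': matches stack top 'e' => pop. Stack: d
  Read 'b': push. Stack: db
  Read 'e': push. Stack: dbe
  Read 'e': matches stack top 'e' => pop. Stack: db
  Read 'c': push. Stack: dbc
Final stack: "dbc" (length 3)

3


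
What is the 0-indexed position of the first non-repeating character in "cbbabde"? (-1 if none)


Input: cbbabde
Character frequencies:
  'a': 1
  'b': 3
  'c': 1
  'd': 1
  'e': 1
Scanning left to right for freq == 1:
  Position 0 ('c'): unique! => answer = 0

0


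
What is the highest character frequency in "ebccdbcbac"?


Input: ebccdbcbac
Character counts:
  'a': 1
  'b': 3
  'c': 4
  'd': 1
  'e': 1
Maximum frequency: 4

4


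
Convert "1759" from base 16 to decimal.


Input: "1759" in base 16
Positional expansion:
  Digit '1' (value 1) x 16^3 = 4096
  Digit '7' (value 7) x 16^2 = 1792
  Digit '5' (value 5) x 16^1 = 80
  Digit '9' (value 9) x 16^0 = 9
Sum = 5977

5977


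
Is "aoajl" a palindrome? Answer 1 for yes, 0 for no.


Input: aoajl
Reversed: ljaoa
  Compare pos 0 ('a') with pos 4 ('l'): MISMATCH
  Compare pos 1 ('o') with pos 3 ('j'): MISMATCH
Result: not a palindrome

0


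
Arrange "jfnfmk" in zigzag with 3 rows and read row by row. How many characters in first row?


Zigzag "jfnfmk" into 3 rows:
Placing characters:
  'j' => row 0
  'f' => row 1
  'n' => row 2
  'f' => row 1
  'm' => row 0
  'k' => row 1
Rows:
  Row 0: "jm"
  Row 1: "ffk"
  Row 2: "n"
First row length: 2

2


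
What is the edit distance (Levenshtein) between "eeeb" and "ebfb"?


Computing edit distance: "eeeb" -> "ebfb"
DP table:
           e    b    f    b
      0    1    2    3    4
  e   1    0    1    2    3
  e   2    1    1    2    3
  e   3    2    2    2    3
  b   4    3    2    3    2
Edit distance = dp[4][4] = 2

2


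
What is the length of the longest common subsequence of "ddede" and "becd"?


LCS of "ddede" and "becd"
DP table:
           b    e    c    d
      0    0    0    0    0
  d   0    0    0    0    1
  d   0    0    0    0    1
  e   0    0    1    1    1
  d   0    0    1    1    2
  e   0    0    1    1    2
LCS length = dp[5][4] = 2

2


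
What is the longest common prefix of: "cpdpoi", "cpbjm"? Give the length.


Words: cpdpoi, cpbjm
  Position 0: all 'c' => match
  Position 1: all 'p' => match
  Position 2: ('d', 'b') => mismatch, stop
LCP = "cp" (length 2)

2


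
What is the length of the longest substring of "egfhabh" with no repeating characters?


Input: "egfhabh"
Sliding window (track last position of each char):
  Position 0 ('e'): window [0,0] length 1 -- new best
  Position 1 ('g'): window [0,1] length 2 -- new best
  Position 2 ('f'): window [0,2] length 3 -- new best
  Position 3 ('h'): window [0,3] length 4 -- new best
  Position 4 ('a'): window [0,4] length 5 -- new best
  Position 5 ('b'): window [0,5] length 6 -- new best
  Position 6 ('h'): repeat (last at 3), move window start to 4
  Position 6 ('h'): window [4,6] length 3
Longest substring with no repeats: "egfhab" with length 6

6


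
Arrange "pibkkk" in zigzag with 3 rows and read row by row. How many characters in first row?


Zigzag "pibkkk" into 3 rows:
Placing characters:
  'p' => row 0
  'i' => row 1
  'b' => row 2
  'k' => row 1
  'k' => row 0
  'k' => row 1
Rows:
  Row 0: "pk"
  Row 1: "ikk"
  Row 2: "b"
First row length: 2

2


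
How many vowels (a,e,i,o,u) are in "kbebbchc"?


Input: kbebbchc
Checking each character:
  'k' at position 0: consonant
  'b' at position 1: consonant
  'e' at position 2: vowel (running total: 1)
  'b' at position 3: consonant
  'b' at position 4: consonant
  'c' at position 5: consonant
  'h' at position 6: consonant
  'c' at position 7: consonant
Total vowels: 1

1


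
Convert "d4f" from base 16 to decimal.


Input: "d4f" in base 16
Positional expansion:
  Digit 'd' (value 13) x 16^2 = 3328
  Digit '4' (value 4) x 16^1 = 64
  Digit 'f' (value 15) x 16^0 = 15
Sum = 3407

3407


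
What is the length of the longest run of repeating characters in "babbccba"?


Input: "babbccba"
Scanning for longest run:
  Position 1 ('a'): new char, reset run to 1
  Position 2 ('b'): new char, reset run to 1
  Position 3 ('b'): continues run of 'b', length=2
  Position 4 ('c'): new char, reset run to 1
  Position 5 ('c'): continues run of 'c', length=2
  Position 6 ('b'): new char, reset run to 1
  Position 7 ('a'): new char, reset run to 1
Longest run: 'b' with length 2

2


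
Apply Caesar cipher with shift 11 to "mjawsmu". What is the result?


Caesar cipher: shift "mjawsmu" by 11
  'm' (pos 12) + 11 = pos 23 = 'x'
  'j' (pos 9) + 11 = pos 20 = 'u'
  'a' (pos 0) + 11 = pos 11 = 'l'
  'w' (pos 22) + 11 = pos 7 = 'h'
  's' (pos 18) + 11 = pos 3 = 'd'
  'm' (pos 12) + 11 = pos 23 = 'x'
  'u' (pos 20) + 11 = pos 5 = 'f'
Result: xulhdxf

xulhdxf


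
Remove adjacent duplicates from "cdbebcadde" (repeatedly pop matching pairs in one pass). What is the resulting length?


Input: cdbebcadde
Stack-based adjacent duplicate removal:
  Read 'c': push. Stack: c
  Read 'd': push. Stack: cd
  Read 'b': push. Stack: cdb
  Read 'e': push. Stack: cdbe
  Read 'b': push. Stack: cdbeb
  Read 'c': push. Stack: cdbebc
  Read 'a': push. Stack: cdbebca
  Read 'd': push. Stack: cdbebcad
  Read 'd': matches stack top 'd' => pop. Stack: cdbebca
  Read 'e': push. Stack: cdbebcae
Final stack: "cdbebcae" (length 8)

8


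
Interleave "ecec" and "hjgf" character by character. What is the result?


Interleaving "ecec" and "hjgf":
  Position 0: 'e' from first, 'h' from second => "eh"
  Position 1: 'c' from first, 'j' from second => "cj"
  Position 2: 'e' from first, 'g' from second => "eg"
  Position 3: 'c' from first, 'f' from second => "cf"
Result: ehcjegcf

ehcjegcf


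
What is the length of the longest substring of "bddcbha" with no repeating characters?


Input: "bddcbha"
Sliding window (track last position of each char):
  Position 0 ('b'): window [0,0] length 1 -- new best
  Position 1 ('d'): window [0,1] length 2 -- new best
  Position 2 ('d'): repeat (last at 1), move window start to 2
  Position 2 ('d'): window [2,2] length 1
  Position 3 ('c'): window [2,3] length 2
  Position 4 ('b'): window [2,4] length 3 -- new best
  Position 5 ('h'): window [2,5] length 4 -- new best
  Position 6 ('a'): window [2,6] length 5 -- new best
Longest substring with no repeats: "dcbha" with length 5

5


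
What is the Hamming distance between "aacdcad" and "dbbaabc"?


Comparing "aacdcad" and "dbbaabc" position by position:
  Position 0: 'a' vs 'd' => differ
  Position 1: 'a' vs 'b' => differ
  Position 2: 'c' vs 'b' => differ
  Position 3: 'd' vs 'a' => differ
  Position 4: 'c' vs 'a' => differ
  Position 5: 'a' vs 'b' => differ
  Position 6: 'd' vs 'c' => differ
Total differences (Hamming distance): 7

7


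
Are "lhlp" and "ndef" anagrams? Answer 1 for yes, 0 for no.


Strings: "lhlp", "ndef"
Sorted first:  hllp
Sorted second: defn
Differ at position 0: 'h' vs 'd' => not anagrams

0


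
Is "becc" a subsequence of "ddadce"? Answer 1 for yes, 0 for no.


Check if "becc" is a subsequence of "ddadce"
Greedy scan:
  Position 0 ('d'): no match needed
  Position 1 ('d'): no match needed
  Position 2 ('a'): no match needed
  Position 3 ('d'): no match needed
  Position 4 ('c'): no match needed
  Position 5 ('e'): no match needed
Only matched 0/4 characters => not a subsequence

0


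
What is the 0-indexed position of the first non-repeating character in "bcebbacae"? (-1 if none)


Input: bcebbacae
Character frequencies:
  'a': 2
  'b': 3
  'c': 2
  'e': 2
Scanning left to right for freq == 1:
  Position 0 ('b'): freq=3, skip
  Position 1 ('c'): freq=2, skip
  Position 2 ('e'): freq=2, skip
  Position 3 ('b'): freq=3, skip
  Position 4 ('b'): freq=3, skip
  Position 5 ('a'): freq=2, skip
  Position 6 ('c'): freq=2, skip
  Position 7 ('a'): freq=2, skip
  Position 8 ('e'): freq=2, skip
  No unique character found => answer = -1

-1


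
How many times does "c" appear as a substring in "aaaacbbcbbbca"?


Searching for "c" in "aaaacbbcbbbca"
Scanning each position:
  Position 0: "a" => no
  Position 1: "a" => no
  Position 2: "a" => no
  Position 3: "a" => no
  Position 4: "c" => MATCH
  Position 5: "b" => no
  Position 6: "b" => no
  Position 7: "c" => MATCH
  Position 8: "b" => no
  Position 9: "b" => no
  Position 10: "b" => no
  Position 11: "c" => MATCH
  Position 12: "a" => no
Total occurrences: 3

3


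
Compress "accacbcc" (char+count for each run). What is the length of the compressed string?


Input: accacbcc
Runs:
  'a' x 1 => "a1"
  'c' x 2 => "c2"
  'a' x 1 => "a1"
  'c' x 1 => "c1"
  'b' x 1 => "b1"
  'c' x 2 => "c2"
Compressed: "a1c2a1c1b1c2"
Compressed length: 12

12


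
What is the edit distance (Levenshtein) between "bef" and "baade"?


Computing edit distance: "bef" -> "baade"
DP table:
           b    a    a    d    e
      0    1    2    3    4    5
  b   1    0    1    2    3    4
  e   2    1    1    2    3    3
  f   3    2    2    2    3    4
Edit distance = dp[3][5] = 4

4


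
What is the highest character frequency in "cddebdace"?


Input: cddebdace
Character counts:
  'a': 1
  'b': 1
  'c': 2
  'd': 3
  'e': 2
Maximum frequency: 3

3


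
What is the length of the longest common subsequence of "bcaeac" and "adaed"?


LCS of "bcaeac" and "adaed"
DP table:
           a    d    a    e    d
      0    0    0    0    0    0
  b   0    0    0    0    0    0
  c   0    0    0    0    0    0
  a   0    1    1    1    1    1
  e   0    1    1    1    2    2
  a   0    1    1    2    2    2
  c   0    1    1    2    2    2
LCS length = dp[6][5] = 2

2


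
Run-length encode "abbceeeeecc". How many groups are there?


Input: abbceeeeecc
Scanning for consecutive runs:
  Group 1: 'a' x 1 (positions 0-0)
  Group 2: 'b' x 2 (positions 1-2)
  Group 3: 'c' x 1 (positions 3-3)
  Group 4: 'e' x 5 (positions 4-8)
  Group 5: 'c' x 2 (positions 9-10)
Total groups: 5

5


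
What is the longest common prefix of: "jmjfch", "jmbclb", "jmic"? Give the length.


Words: jmjfch, jmbclb, jmic
  Position 0: all 'j' => match
  Position 1: all 'm' => match
  Position 2: ('j', 'b', 'i') => mismatch, stop
LCP = "jm" (length 2)

2


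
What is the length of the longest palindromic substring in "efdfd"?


Input: "efdfd"
Checking substrings for palindromes:
  [1:4] "fdf" (len 3) => palindrome
  [2:5] "dfd" (len 3) => palindrome
Longest palindromic substring: "fdf" with length 3

3


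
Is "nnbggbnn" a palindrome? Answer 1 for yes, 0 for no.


Input: nnbggbnn
Reversed: nnbggbnn
  Compare pos 0 ('n') with pos 7 ('n'): match
  Compare pos 1 ('n') with pos 6 ('n'): match
  Compare pos 2 ('b') with pos 5 ('b'): match
  Compare pos 3 ('g') with pos 4 ('g'): match
Result: palindrome

1


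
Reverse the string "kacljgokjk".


Input: kacljgokjk
Reading characters right to left:
  Position 9: 'k'
  Position 8: 'j'
  Position 7: 'k'
  Position 6: 'o'
  Position 5: 'g'
  Position 4: 'j'
  Position 3: 'l'
  Position 2: 'c'
  Position 1: 'a'
  Position 0: 'k'
Reversed: kjkogjlcak

kjkogjlcak


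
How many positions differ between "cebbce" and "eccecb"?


Comparing "cebbce" and "eccecb" position by position:
  Position 0: 'c' vs 'e' => DIFFER
  Position 1: 'e' vs 'c' => DIFFER
  Position 2: 'b' vs 'c' => DIFFER
  Position 3: 'b' vs 'e' => DIFFER
  Position 4: 'c' vs 'c' => same
  Position 5: 'e' vs 'b' => DIFFER
Positions that differ: 5

5


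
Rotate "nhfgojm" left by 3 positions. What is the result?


Input: "nhfgojm", rotate left by 3
First 3 characters: "nhf"
Remaining characters: "gojm"
Concatenate remaining + first: "gojm" + "nhf" = "gojmnhf"

gojmnhf


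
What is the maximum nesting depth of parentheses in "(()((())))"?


Input: "(()((())))"
Tracking depth:
  Position 0 '(': depth becomes 1
  Position 1 '(': depth becomes 2
  Position 2 ')': depth becomes 1
  Position 3 '(': depth becomes 2
  Position 4 '(': depth becomes 3
  Position 5 '(': depth becomes 4
  Position 6 ')': depth becomes 3
  Position 7 ')': depth becomes 2
  Position 8 ')': depth becomes 1
  Position 9 ')': depth becomes 0
Maximum depth reached: 4

4


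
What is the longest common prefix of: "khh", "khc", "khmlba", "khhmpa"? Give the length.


Words: khh, khc, khmlba, khhmpa
  Position 0: all 'k' => match
  Position 1: all 'h' => match
  Position 2: ('h', 'c', 'm', 'h') => mismatch, stop
LCP = "kh" (length 2)

2


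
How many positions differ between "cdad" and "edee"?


Comparing "cdad" and "edee" position by position:
  Position 0: 'c' vs 'e' => DIFFER
  Position 1: 'd' vs 'd' => same
  Position 2: 'a' vs 'e' => DIFFER
  Position 3: 'd' vs 'e' => DIFFER
Positions that differ: 3

3


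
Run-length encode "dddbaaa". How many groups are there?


Input: dddbaaa
Scanning for consecutive runs:
  Group 1: 'd' x 3 (positions 0-2)
  Group 2: 'b' x 1 (positions 3-3)
  Group 3: 'a' x 3 (positions 4-6)
Total groups: 3

3


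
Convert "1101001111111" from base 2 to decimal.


Input: "1101001111111" in base 2
Positional expansion:
  Digit '1' (value 1) x 2^12 = 4096
  Digit '1' (value 1) x 2^11 = 2048
  Digit '0' (value 0) x 2^10 = 0
  Digit '1' (value 1) x 2^9 = 512
  Digit '0' (value 0) x 2^8 = 0
  Digit '0' (value 0) x 2^7 = 0
  Digit '1' (value 1) x 2^6 = 64
  Digit '1' (value 1) x 2^5 = 32
  Digit '1' (value 1) x 2^4 = 16
  Digit '1' (value 1) x 2^3 = 8
  Digit '1' (value 1) x 2^2 = 4
  Digit '1' (value 1) x 2^1 = 2
  Digit '1' (value 1) x 2^0 = 1
Sum = 6783

6783


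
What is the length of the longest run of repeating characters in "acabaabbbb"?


Input: "acabaabbbb"
Scanning for longest run:
  Position 1 ('c'): new char, reset run to 1
  Position 2 ('a'): new char, reset run to 1
  Position 3 ('b'): new char, reset run to 1
  Position 4 ('a'): new char, reset run to 1
  Position 5 ('a'): continues run of 'a', length=2
  Position 6 ('b'): new char, reset run to 1
  Position 7 ('b'): continues run of 'b', length=2
  Position 8 ('b'): continues run of 'b', length=3
  Position 9 ('b'): continues run of 'b', length=4
Longest run: 'b' with length 4

4


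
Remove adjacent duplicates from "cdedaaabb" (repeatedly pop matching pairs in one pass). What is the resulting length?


Input: cdedaaabb
Stack-based adjacent duplicate removal:
  Read 'c': push. Stack: c
  Read 'd': push. Stack: cd
  Read 'e': push. Stack: cde
  Read 'd': push. Stack: cded
  Read 'a': push. Stack: cdeda
  Read 'a': matches stack top 'a' => pop. Stack: cded
  Read 'a': push. Stack: cdeda
  Read 'b': push. Stack: cdedab
  Read 'b': matches stack top 'b' => pop. Stack: cdeda
Final stack: "cdeda" (length 5)

5


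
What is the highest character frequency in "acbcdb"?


Input: acbcdb
Character counts:
  'a': 1
  'b': 2
  'c': 2
  'd': 1
Maximum frequency: 2

2


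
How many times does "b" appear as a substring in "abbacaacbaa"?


Searching for "b" in "abbacaacbaa"
Scanning each position:
  Position 0: "a" => no
  Position 1: "b" => MATCH
  Position 2: "b" => MATCH
  Position 3: "a" => no
  Position 4: "c" => no
  Position 5: "a" => no
  Position 6: "a" => no
  Position 7: "c" => no
  Position 8: "b" => MATCH
  Position 9: "a" => no
  Position 10: "a" => no
Total occurrences: 3

3


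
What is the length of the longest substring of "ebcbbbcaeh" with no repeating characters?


Input: "ebcbbbcaeh"
Sliding window (track last position of each char):
  Position 0 ('e'): window [0,0] length 1 -- new best
  Position 1 ('b'): window [0,1] length 2 -- new best
  Position 2 ('c'): window [0,2] length 3 -- new best
  Position 3 ('b'): repeat (last at 1), move window start to 2
  Position 3 ('b'): window [2,3] length 2
  Position 4 ('b'): repeat (last at 3), move window start to 4
  Position 4 ('b'): window [4,4] length 1
  Position 5 ('b'): repeat (last at 4), move window start to 5
  Position 5 ('b'): window [5,5] length 1
  Position 6 ('c'): window [5,6] length 2
  Position 7 ('a'): window [5,7] length 3
  Position 8 ('e'): window [5,8] length 4 -- new best
  Position 9 ('h'): window [5,9] length 5 -- new best
Longest substring with no repeats: "bcaeh" with length 5

5


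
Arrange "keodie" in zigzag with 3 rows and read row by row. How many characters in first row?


Zigzag "keodie" into 3 rows:
Placing characters:
  'k' => row 0
  'e' => row 1
  'o' => row 2
  'd' => row 1
  'i' => row 0
  'e' => row 1
Rows:
  Row 0: "ki"
  Row 1: "ede"
  Row 2: "o"
First row length: 2

2


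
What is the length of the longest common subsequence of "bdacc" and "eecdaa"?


LCS of "bdacc" and "eecdaa"
DP table:
           e    e    c    d    a    a
      0    0    0    0    0    0    0
  b   0    0    0    0    0    0    0
  d   0    0    0    0    1    1    1
  a   0    0    0    0    1    2    2
  c   0    0    0    1    1    2    2
  c   0    0    0    1    1    2    2
LCS length = dp[5][6] = 2

2


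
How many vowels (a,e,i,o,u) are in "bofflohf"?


Input: bofflohf
Checking each character:
  'b' at position 0: consonant
  'o' at position 1: vowel (running total: 1)
  'f' at position 2: consonant
  'f' at position 3: consonant
  'l' at position 4: consonant
  'o' at position 5: vowel (running total: 2)
  'h' at position 6: consonant
  'f' at position 7: consonant
Total vowels: 2

2


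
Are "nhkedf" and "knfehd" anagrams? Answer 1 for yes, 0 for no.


Strings: "nhkedf", "knfehd"
Sorted first:  defhkn
Sorted second: defhkn
Sorted forms match => anagrams

1


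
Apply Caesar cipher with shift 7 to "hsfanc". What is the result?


Caesar cipher: shift "hsfanc" by 7
  'h' (pos 7) + 7 = pos 14 = 'o'
  's' (pos 18) + 7 = pos 25 = 'z'
  'f' (pos 5) + 7 = pos 12 = 'm'
  'a' (pos 0) + 7 = pos 7 = 'h'
  'n' (pos 13) + 7 = pos 20 = 'u'
  'c' (pos 2) + 7 = pos 9 = 'j'
Result: ozmhuj

ozmhuj


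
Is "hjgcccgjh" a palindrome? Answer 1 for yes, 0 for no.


Input: hjgcccgjh
Reversed: hjgcccgjh
  Compare pos 0 ('h') with pos 8 ('h'): match
  Compare pos 1 ('j') with pos 7 ('j'): match
  Compare pos 2 ('g') with pos 6 ('g'): match
  Compare pos 3 ('c') with pos 5 ('c'): match
Result: palindrome

1


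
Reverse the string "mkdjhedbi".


Input: mkdjhedbi
Reading characters right to left:
  Position 8: 'i'
  Position 7: 'b'
  Position 6: 'd'
  Position 5: 'e'
  Position 4: 'h'
  Position 3: 'j'
  Position 2: 'd'
  Position 1: 'k'
  Position 0: 'm'
Reversed: ibdehjdkm

ibdehjdkm


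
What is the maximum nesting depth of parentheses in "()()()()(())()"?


Input: "()()()()(())()"
Tracking depth:
  Position 0 '(': depth becomes 1
  Position 1 ')': depth becomes 0
  Position 2 '(': depth becomes 1
  Position 3 ')': depth becomes 0
  Position 4 '(': depth becomes 1
  Position 5 ')': depth becomes 0
  Position 6 '(': depth becomes 1
  Position 7 ')': depth becomes 0
  Position 8 '(': depth becomes 1
  Position 9 '(': depth becomes 2
  Position 10 ')': depth becomes 1
  Position 11 ')': depth becomes 0
  Position 12 '(': depth becomes 1
  Position 13 ')': depth becomes 0
Maximum depth reached: 2

2


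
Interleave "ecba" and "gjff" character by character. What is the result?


Interleaving "ecba" and "gjff":
  Position 0: 'e' from first, 'g' from second => "eg"
  Position 1: 'c' from first, 'j' from second => "cj"
  Position 2: 'b' from first, 'f' from second => "bf"
  Position 3: 'a' from first, 'f' from second => "af"
Result: egcjbfaf

egcjbfaf


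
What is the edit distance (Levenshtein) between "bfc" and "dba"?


Computing edit distance: "bfc" -> "dba"
DP table:
           d    b    a
      0    1    2    3
  b   1    1    1    2
  f   2    2    2    2
  c   3    3    3    3
Edit distance = dp[3][3] = 3

3


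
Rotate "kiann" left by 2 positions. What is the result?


Input: "kiann", rotate left by 2
First 2 characters: "ki"
Remaining characters: "ann"
Concatenate remaining + first: "ann" + "ki" = "annki"

annki


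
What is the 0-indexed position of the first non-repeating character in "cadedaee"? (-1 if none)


Input: cadedaee
Character frequencies:
  'a': 2
  'c': 1
  'd': 2
  'e': 3
Scanning left to right for freq == 1:
  Position 0 ('c'): unique! => answer = 0

0


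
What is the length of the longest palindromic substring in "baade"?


Input: "baade"
Checking substrings for palindromes:
  [1:3] "aa" (len 2) => palindrome
Longest palindromic substring: "aa" with length 2

2


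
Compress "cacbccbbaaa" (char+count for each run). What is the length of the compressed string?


Input: cacbccbbaaa
Runs:
  'c' x 1 => "c1"
  'a' x 1 => "a1"
  'c' x 1 => "c1"
  'b' x 1 => "b1"
  'c' x 2 => "c2"
  'b' x 2 => "b2"
  'a' x 3 => "a3"
Compressed: "c1a1c1b1c2b2a3"
Compressed length: 14

14


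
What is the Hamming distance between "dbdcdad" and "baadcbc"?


Comparing "dbdcdad" and "baadcbc" position by position:
  Position 0: 'd' vs 'b' => differ
  Position 1: 'b' vs 'a' => differ
  Position 2: 'd' vs 'a' => differ
  Position 3: 'c' vs 'd' => differ
  Position 4: 'd' vs 'c' => differ
  Position 5: 'a' vs 'b' => differ
  Position 6: 'd' vs 'c' => differ
Total differences (Hamming distance): 7

7


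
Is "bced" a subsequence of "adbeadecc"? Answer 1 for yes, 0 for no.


Check if "bced" is a subsequence of "adbeadecc"
Greedy scan:
  Position 0 ('a'): no match needed
  Position 1 ('d'): no match needed
  Position 2 ('b'): matches sub[0] = 'b'
  Position 3 ('e'): no match needed
  Position 4 ('a'): no match needed
  Position 5 ('d'): no match needed
  Position 6 ('e'): no match needed
  Position 7 ('c'): matches sub[1] = 'c'
  Position 8 ('c'): no match needed
Only matched 2/4 characters => not a subsequence

0


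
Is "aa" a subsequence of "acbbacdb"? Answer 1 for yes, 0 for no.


Check if "aa" is a subsequence of "acbbacdb"
Greedy scan:
  Position 0 ('a'): matches sub[0] = 'a'
  Position 1 ('c'): no match needed
  Position 2 ('b'): no match needed
  Position 3 ('b'): no match needed
  Position 4 ('a'): matches sub[1] = 'a'
  Position 5 ('c'): no match needed
  Position 6 ('d'): no match needed
  Position 7 ('b'): no match needed
All 2 characters matched => is a subsequence

1


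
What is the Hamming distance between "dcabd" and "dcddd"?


Comparing "dcabd" and "dcddd" position by position:
  Position 0: 'd' vs 'd' => same
  Position 1: 'c' vs 'c' => same
  Position 2: 'a' vs 'd' => differ
  Position 3: 'b' vs 'd' => differ
  Position 4: 'd' vs 'd' => same
Total differences (Hamming distance): 2

2


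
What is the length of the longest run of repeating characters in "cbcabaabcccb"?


Input: "cbcabaabcccb"
Scanning for longest run:
  Position 1 ('b'): new char, reset run to 1
  Position 2 ('c'): new char, reset run to 1
  Position 3 ('a'): new char, reset run to 1
  Position 4 ('b'): new char, reset run to 1
  Position 5 ('a'): new char, reset run to 1
  Position 6 ('a'): continues run of 'a', length=2
  Position 7 ('b'): new char, reset run to 1
  Position 8 ('c'): new char, reset run to 1
  Position 9 ('c'): continues run of 'c', length=2
  Position 10 ('c'): continues run of 'c', length=3
  Position 11 ('b'): new char, reset run to 1
Longest run: 'c' with length 3

3


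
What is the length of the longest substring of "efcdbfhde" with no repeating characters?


Input: "efcdbfhde"
Sliding window (track last position of each char):
  Position 0 ('e'): window [0,0] length 1 -- new best
  Position 1 ('f'): window [0,1] length 2 -- new best
  Position 2 ('c'): window [0,2] length 3 -- new best
  Position 3 ('d'): window [0,3] length 4 -- new best
  Position 4 ('b'): window [0,4] length 5 -- new best
  Position 5 ('f'): repeat (last at 1), move window start to 2
  Position 5 ('f'): window [2,5] length 4
  Position 6 ('h'): window [2,6] length 5
  Position 7 ('d'): repeat (last at 3), move window start to 4
  Position 7 ('d'): window [4,7] length 4
  Position 8 ('e'): window [4,8] length 5
Longest substring with no repeats: "efcdb" with length 5

5


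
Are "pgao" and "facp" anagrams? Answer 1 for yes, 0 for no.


Strings: "pgao", "facp"
Sorted first:  agop
Sorted second: acfp
Differ at position 1: 'g' vs 'c' => not anagrams

0


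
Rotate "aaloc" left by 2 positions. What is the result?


Input: "aaloc", rotate left by 2
First 2 characters: "aa"
Remaining characters: "loc"
Concatenate remaining + first: "loc" + "aa" = "locaa"

locaa


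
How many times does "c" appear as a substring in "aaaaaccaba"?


Searching for "c" in "aaaaaccaba"
Scanning each position:
  Position 0: "a" => no
  Position 1: "a" => no
  Position 2: "a" => no
  Position 3: "a" => no
  Position 4: "a" => no
  Position 5: "c" => MATCH
  Position 6: "c" => MATCH
  Position 7: "a" => no
  Position 8: "b" => no
  Position 9: "a" => no
Total occurrences: 2

2


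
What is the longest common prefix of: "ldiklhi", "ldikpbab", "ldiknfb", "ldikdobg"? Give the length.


Words: ldiklhi, ldikpbab, ldiknfb, ldikdobg
  Position 0: all 'l' => match
  Position 1: all 'd' => match
  Position 2: all 'i' => match
  Position 3: all 'k' => match
  Position 4: ('l', 'p', 'n', 'd') => mismatch, stop
LCP = "ldik" (length 4)

4


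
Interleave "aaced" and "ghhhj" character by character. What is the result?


Interleaving "aaced" and "ghhhj":
  Position 0: 'a' from first, 'g' from second => "ag"
  Position 1: 'a' from first, 'h' from second => "ah"
  Position 2: 'c' from first, 'h' from second => "ch"
  Position 3: 'e' from first, 'h' from second => "eh"
  Position 4: 'd' from first, 'j' from second => "dj"
Result: agahchehdj

agahchehdj


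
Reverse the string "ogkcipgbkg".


Input: ogkcipgbkg
Reading characters right to left:
  Position 9: 'g'
  Position 8: 'k'
  Position 7: 'b'
  Position 6: 'g'
  Position 5: 'p'
  Position 4: 'i'
  Position 3: 'c'
  Position 2: 'k'
  Position 1: 'g'
  Position 0: 'o'
Reversed: gkbgpickgo

gkbgpickgo


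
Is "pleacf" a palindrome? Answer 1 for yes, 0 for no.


Input: pleacf
Reversed: fcaelp
  Compare pos 0 ('p') with pos 5 ('f'): MISMATCH
  Compare pos 1 ('l') with pos 4 ('c'): MISMATCH
  Compare pos 2 ('e') with pos 3 ('a'): MISMATCH
Result: not a palindrome

0


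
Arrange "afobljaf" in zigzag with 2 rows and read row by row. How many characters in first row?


Zigzag "afobljaf" into 2 rows:
Placing characters:
  'a' => row 0
  'f' => row 1
  'o' => row 0
  'b' => row 1
  'l' => row 0
  'j' => row 1
  'a' => row 0
  'f' => row 1
Rows:
  Row 0: "aola"
  Row 1: "fbjf"
First row length: 4

4


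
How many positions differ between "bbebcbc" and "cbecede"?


Comparing "bbebcbc" and "cbecede" position by position:
  Position 0: 'b' vs 'c' => DIFFER
  Position 1: 'b' vs 'b' => same
  Position 2: 'e' vs 'e' => same
  Position 3: 'b' vs 'c' => DIFFER
  Position 4: 'c' vs 'e' => DIFFER
  Position 5: 'b' vs 'd' => DIFFER
  Position 6: 'c' vs 'e' => DIFFER
Positions that differ: 5

5


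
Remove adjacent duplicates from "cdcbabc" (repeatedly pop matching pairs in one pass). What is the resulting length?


Input: cdcbabc
Stack-based adjacent duplicate removal:
  Read 'c': push. Stack: c
  Read 'd': push. Stack: cd
  Read 'c': push. Stack: cdc
  Read 'b': push. Stack: cdcb
  Read 'a': push. Stack: cdcba
  Read 'b': push. Stack: cdcbab
  Read 'c': push. Stack: cdcbabc
Final stack: "cdcbabc" (length 7)

7


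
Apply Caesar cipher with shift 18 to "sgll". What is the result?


Caesar cipher: shift "sgll" by 18
  's' (pos 18) + 18 = pos 10 = 'k'
  'g' (pos 6) + 18 = pos 24 = 'y'
  'l' (pos 11) + 18 = pos 3 = 'd'
  'l' (pos 11) + 18 = pos 3 = 'd'
Result: kydd

kydd


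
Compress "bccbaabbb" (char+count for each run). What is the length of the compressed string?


Input: bccbaabbb
Runs:
  'b' x 1 => "b1"
  'c' x 2 => "c2"
  'b' x 1 => "b1"
  'a' x 2 => "a2"
  'b' x 3 => "b3"
Compressed: "b1c2b1a2b3"
Compressed length: 10

10


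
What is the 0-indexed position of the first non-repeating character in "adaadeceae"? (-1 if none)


Input: adaadeceae
Character frequencies:
  'a': 4
  'c': 1
  'd': 2
  'e': 3
Scanning left to right for freq == 1:
  Position 0 ('a'): freq=4, skip
  Position 1 ('d'): freq=2, skip
  Position 2 ('a'): freq=4, skip
  Position 3 ('a'): freq=4, skip
  Position 4 ('d'): freq=2, skip
  Position 5 ('e'): freq=3, skip
  Position 6 ('c'): unique! => answer = 6

6


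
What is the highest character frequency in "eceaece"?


Input: eceaece
Character counts:
  'a': 1
  'c': 2
  'e': 4
Maximum frequency: 4

4


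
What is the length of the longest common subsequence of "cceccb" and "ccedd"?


LCS of "cceccb" and "ccedd"
DP table:
           c    c    e    d    d
      0    0    0    0    0    0
  c   0    1    1    1    1    1
  c   0    1    2    2    2    2
  e   0    1    2    3    3    3
  c   0    1    2    3    3    3
  c   0    1    2    3    3    3
  b   0    1    2    3    3    3
LCS length = dp[6][5] = 3

3


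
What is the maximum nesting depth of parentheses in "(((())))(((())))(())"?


Input: "(((())))(((())))(())"
Tracking depth:
  Position 0 '(': depth becomes 1
  Position 1 '(': depth becomes 2
  Position 2 '(': depth becomes 3
  Position 3 '(': depth becomes 4
  Position 4 ')': depth becomes 3
  Position 5 ')': depth becomes 2
  Position 6 ')': depth becomes 1
  Position 7 ')': depth becomes 0
  Position 8 '(': depth becomes 1
  Position 9 '(': depth becomes 2
  Position 10 '(': depth becomes 3
  Position 11 '(': depth becomes 4
  Position 12 ')': depth becomes 3
  Position 13 ')': depth becomes 2
  Position 14 ')': depth becomes 1
  Position 15 ')': depth becomes 0
  Position 16 '(': depth becomes 1
  Position 17 '(': depth becomes 2
  Position 18 ')': depth becomes 1
  Position 19 ')': depth becomes 0
Maximum depth reached: 4

4


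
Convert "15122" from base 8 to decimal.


Input: "15122" in base 8
Positional expansion:
  Digit '1' (value 1) x 8^4 = 4096
  Digit '5' (value 5) x 8^3 = 2560
  Digit '1' (value 1) x 8^2 = 64
  Digit '2' (value 2) x 8^1 = 16
  Digit '2' (value 2) x 8^0 = 2
Sum = 6738

6738


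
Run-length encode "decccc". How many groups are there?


Input: decccc
Scanning for consecutive runs:
  Group 1: 'd' x 1 (positions 0-0)
  Group 2: 'e' x 1 (positions 1-1)
  Group 3: 'c' x 4 (positions 2-5)
Total groups: 3

3


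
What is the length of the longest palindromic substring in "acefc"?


Input: "acefc"
Checking substrings for palindromes:
  No multi-char palindromic substrings found
Longest palindromic substring: "a" with length 1

1


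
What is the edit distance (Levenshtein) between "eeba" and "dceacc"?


Computing edit distance: "eeba" -> "dceacc"
DP table:
           d    c    e    a    c    c
      0    1    2    3    4    5    6
  e   1    1    2    2    3    4    5
  e   2    2    2    2    3    4    5
  b   3    3    3    3    3    4    5
  a   4    4    4    4    3    4    5
Edit distance = dp[4][6] = 5

5


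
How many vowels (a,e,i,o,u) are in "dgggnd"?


Input: dgggnd
Checking each character:
  'd' at position 0: consonant
  'g' at position 1: consonant
  'g' at position 2: consonant
  'g' at position 3: consonant
  'n' at position 4: consonant
  'd' at position 5: consonant
Total vowels: 0

0


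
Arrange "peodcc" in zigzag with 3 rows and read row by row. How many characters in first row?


Zigzag "peodcc" into 3 rows:
Placing characters:
  'p' => row 0
  'e' => row 1
  'o' => row 2
  'd' => row 1
  'c' => row 0
  'c' => row 1
Rows:
  Row 0: "pc"
  Row 1: "edc"
  Row 2: "o"
First row length: 2

2


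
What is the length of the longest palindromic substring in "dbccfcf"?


Input: "dbccfcf"
Checking substrings for palindromes:
  [3:6] "cfc" (len 3) => palindrome
  [4:7] "fcf" (len 3) => palindrome
  [2:4] "cc" (len 2) => palindrome
Longest palindromic substring: "cfc" with length 3

3


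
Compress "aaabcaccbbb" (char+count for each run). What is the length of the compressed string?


Input: aaabcaccbbb
Runs:
  'a' x 3 => "a3"
  'b' x 1 => "b1"
  'c' x 1 => "c1"
  'a' x 1 => "a1"
  'c' x 2 => "c2"
  'b' x 3 => "b3"
Compressed: "a3b1c1a1c2b3"
Compressed length: 12

12


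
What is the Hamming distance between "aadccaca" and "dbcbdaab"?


Comparing "aadccaca" and "dbcbdaab" position by position:
  Position 0: 'a' vs 'd' => differ
  Position 1: 'a' vs 'b' => differ
  Position 2: 'd' vs 'c' => differ
  Position 3: 'c' vs 'b' => differ
  Position 4: 'c' vs 'd' => differ
  Position 5: 'a' vs 'a' => same
  Position 6: 'c' vs 'a' => differ
  Position 7: 'a' vs 'b' => differ
Total differences (Hamming distance): 7

7


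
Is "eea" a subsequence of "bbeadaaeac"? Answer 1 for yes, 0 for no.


Check if "eea" is a subsequence of "bbeadaaeac"
Greedy scan:
  Position 0 ('b'): no match needed
  Position 1 ('b'): no match needed
  Position 2 ('e'): matches sub[0] = 'e'
  Position 3 ('a'): no match needed
  Position 4 ('d'): no match needed
  Position 5 ('a'): no match needed
  Position 6 ('a'): no match needed
  Position 7 ('e'): matches sub[1] = 'e'
  Position 8 ('a'): matches sub[2] = 'a'
  Position 9 ('c'): no match needed
All 3 characters matched => is a subsequence

1


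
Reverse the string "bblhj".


Input: bblhj
Reading characters right to left:
  Position 4: 'j'
  Position 3: 'h'
  Position 2: 'l'
  Position 1: 'b'
  Position 0: 'b'
Reversed: jhlbb

jhlbb


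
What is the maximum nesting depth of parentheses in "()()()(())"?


Input: "()()()(())"
Tracking depth:
  Position 0 '(': depth becomes 1
  Position 1 ')': depth becomes 0
  Position 2 '(': depth becomes 1
  Position 3 ')': depth becomes 0
  Position 4 '(': depth becomes 1
  Position 5 ')': depth becomes 0
  Position 6 '(': depth becomes 1
  Position 7 '(': depth becomes 2
  Position 8 ')': depth becomes 1
  Position 9 ')': depth becomes 0
Maximum depth reached: 2

2


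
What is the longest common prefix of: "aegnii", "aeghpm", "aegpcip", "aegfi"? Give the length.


Words: aegnii, aeghpm, aegpcip, aegfi
  Position 0: all 'a' => match
  Position 1: all 'e' => match
  Position 2: all 'g' => match
  Position 3: ('n', 'h', 'p', 'f') => mismatch, stop
LCP = "aeg" (length 3)

3


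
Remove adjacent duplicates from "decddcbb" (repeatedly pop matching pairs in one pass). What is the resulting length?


Input: decddcbb
Stack-based adjacent duplicate removal:
  Read 'd': push. Stack: d
  Read 'e': push. Stack: de
  Read 'c': push. Stack: dec
  Read 'd': push. Stack: decd
  Read 'd': matches stack top 'd' => pop. Stack: dec
  Read 'c': matches stack top 'c' => pop. Stack: de
  Read 'b': push. Stack: deb
  Read 'b': matches stack top 'b' => pop. Stack: de
Final stack: "de" (length 2)

2


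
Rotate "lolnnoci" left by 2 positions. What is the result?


Input: "lolnnoci", rotate left by 2
First 2 characters: "lo"
Remaining characters: "lnnoci"
Concatenate remaining + first: "lnnoci" + "lo" = "lnnocilo"

lnnocilo


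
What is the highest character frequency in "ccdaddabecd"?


Input: ccdaddabecd
Character counts:
  'a': 2
  'b': 1
  'c': 3
  'd': 4
  'e': 1
Maximum frequency: 4

4


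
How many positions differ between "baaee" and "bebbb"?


Comparing "baaee" and "bebbb" position by position:
  Position 0: 'b' vs 'b' => same
  Position 1: 'a' vs 'e' => DIFFER
  Position 2: 'a' vs 'b' => DIFFER
  Position 3: 'e' vs 'b' => DIFFER
  Position 4: 'e' vs 'b' => DIFFER
Positions that differ: 4

4


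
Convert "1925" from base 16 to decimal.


Input: "1925" in base 16
Positional expansion:
  Digit '1' (value 1) x 16^3 = 4096
  Digit '9' (value 9) x 16^2 = 2304
  Digit '2' (value 2) x 16^1 = 32
  Digit '5' (value 5) x 16^0 = 5
Sum = 6437

6437


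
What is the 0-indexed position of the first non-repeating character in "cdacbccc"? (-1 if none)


Input: cdacbccc
Character frequencies:
  'a': 1
  'b': 1
  'c': 5
  'd': 1
Scanning left to right for freq == 1:
  Position 0 ('c'): freq=5, skip
  Position 1 ('d'): unique! => answer = 1

1


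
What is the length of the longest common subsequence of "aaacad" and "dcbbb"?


LCS of "aaacad" and "dcbbb"
DP table:
           d    c    b    b    b
      0    0    0    0    0    0
  a   0    0    0    0    0    0
  a   0    0    0    0    0    0
  a   0    0    0    0    0    0
  c   0    0    1    1    1    1
  a   0    0    1    1    1    1
  d   0    1    1    1    1    1
LCS length = dp[6][5] = 1

1


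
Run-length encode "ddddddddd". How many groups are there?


Input: ddddddddd
Scanning for consecutive runs:
  Group 1: 'd' x 9 (positions 0-8)
Total groups: 1

1


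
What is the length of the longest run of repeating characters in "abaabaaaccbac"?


Input: "abaabaaaccbac"
Scanning for longest run:
  Position 1 ('b'): new char, reset run to 1
  Position 2 ('a'): new char, reset run to 1
  Position 3 ('a'): continues run of 'a', length=2
  Position 4 ('b'): new char, reset run to 1
  Position 5 ('a'): new char, reset run to 1
  Position 6 ('a'): continues run of 'a', length=2
  Position 7 ('a'): continues run of 'a', length=3
  Position 8 ('c'): new char, reset run to 1
  Position 9 ('c'): continues run of 'c', length=2
  Position 10 ('b'): new char, reset run to 1
  Position 11 ('a'): new char, reset run to 1
  Position 12 ('c'): new char, reset run to 1
Longest run: 'a' with length 3

3


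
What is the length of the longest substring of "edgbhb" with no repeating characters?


Input: "edgbhb"
Sliding window (track last position of each char):
  Position 0 ('e'): window [0,0] length 1 -- new best
  Position 1 ('d'): window [0,1] length 2 -- new best
  Position 2 ('g'): window [0,2] length 3 -- new best
  Position 3 ('b'): window [0,3] length 4 -- new best
  Position 4 ('h'): window [0,4] length 5 -- new best
  Position 5 ('b'): repeat (last at 3), move window start to 4
  Position 5 ('b'): window [4,5] length 2
Longest substring with no repeats: "edgbh" with length 5

5


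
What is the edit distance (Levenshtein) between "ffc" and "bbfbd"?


Computing edit distance: "ffc" -> "bbfbd"
DP table:
           b    b    f    b    d
      0    1    2    3    4    5
  f   1    1    2    2    3    4
  f   2    2    2    2    3    4
  c   3    3    3    3    3    4
Edit distance = dp[3][5] = 4

4


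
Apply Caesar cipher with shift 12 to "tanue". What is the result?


Caesar cipher: shift "tanue" by 12
  't' (pos 19) + 12 = pos 5 = 'f'
  'a' (pos 0) + 12 = pos 12 = 'm'
  'n' (pos 13) + 12 = pos 25 = 'z'
  'u' (pos 20) + 12 = pos 6 = 'g'
  'e' (pos 4) + 12 = pos 16 = 'q'
Result: fmzgq

fmzgq


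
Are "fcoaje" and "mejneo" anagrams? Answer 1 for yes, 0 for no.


Strings: "fcoaje", "mejneo"
Sorted first:  acefjo
Sorted second: eejmno
Differ at position 0: 'a' vs 'e' => not anagrams

0


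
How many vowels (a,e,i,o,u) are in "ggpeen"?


Input: ggpeen
Checking each character:
  'g' at position 0: consonant
  'g' at position 1: consonant
  'p' at position 2: consonant
  'e' at position 3: vowel (running total: 1)
  'e' at position 4: vowel (running total: 2)
  'n' at position 5: consonant
Total vowels: 2

2


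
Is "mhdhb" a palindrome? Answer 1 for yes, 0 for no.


Input: mhdhb
Reversed: bhdhm
  Compare pos 0 ('m') with pos 4 ('b'): MISMATCH
  Compare pos 1 ('h') with pos 3 ('h'): match
Result: not a palindrome

0


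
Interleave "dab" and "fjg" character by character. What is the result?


Interleaving "dab" and "fjg":
  Position 0: 'd' from first, 'f' from second => "df"
  Position 1: 'a' from first, 'j' from second => "aj"
  Position 2: 'b' from first, 'g' from second => "bg"
Result: dfajbg

dfajbg


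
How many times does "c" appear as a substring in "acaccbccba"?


Searching for "c" in "acaccbccba"
Scanning each position:
  Position 0: "a" => no
  Position 1: "c" => MATCH
  Position 2: "a" => no
  Position 3: "c" => MATCH
  Position 4: "c" => MATCH
  Position 5: "b" => no
  Position 6: "c" => MATCH
  Position 7: "c" => MATCH
  Position 8: "b" => no
  Position 9: "a" => no
Total occurrences: 5

5
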